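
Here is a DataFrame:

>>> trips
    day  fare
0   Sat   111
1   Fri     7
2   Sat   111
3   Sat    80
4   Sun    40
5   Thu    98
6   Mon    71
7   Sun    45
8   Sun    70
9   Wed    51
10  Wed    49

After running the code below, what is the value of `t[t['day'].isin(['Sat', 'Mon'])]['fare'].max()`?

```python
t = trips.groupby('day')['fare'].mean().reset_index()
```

group by day, mean of fare:
day
Fri      7.000000
Mon     71.000000
Sat    100.666667
Sun     51.666667
Thu     98.000000
Wed     50.000000
Name: fare, dtype: float64
reset_index():
   day        fare
0  Fri    7.000000
1  Mon   71.000000
2  Sat  100.666667
3  Sun   51.666667
4  Thu   98.000000
5  Wed   50.000000
filter rows where day in ['Sat', 'Mon']:
   day        fare
1  Mon   71.000000
2  Sat  100.666667
So max() = 100.666666667.

100.666666667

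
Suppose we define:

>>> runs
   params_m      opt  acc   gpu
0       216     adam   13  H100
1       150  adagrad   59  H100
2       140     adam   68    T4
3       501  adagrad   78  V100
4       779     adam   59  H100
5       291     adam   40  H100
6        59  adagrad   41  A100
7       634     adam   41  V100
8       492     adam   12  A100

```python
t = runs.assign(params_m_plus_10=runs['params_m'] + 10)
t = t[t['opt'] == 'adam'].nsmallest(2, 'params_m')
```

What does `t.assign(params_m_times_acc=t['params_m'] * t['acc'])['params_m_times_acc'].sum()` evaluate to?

12328

add column params_m_plus_10 = runs['params_m'] + 10:
   params_m      opt  acc   gpu  params_m_plus_10
0       216     adam   13  H100               226
1       150  adagrad   59  H100               160
2       140     adam   68    T4               150
3       501  adagrad   78  V100               511
4       779     adam   59  H100               789
5       291     adam   40  H100               301
6        59  adagrad   41  A100                69
7       634     adam   41  V100               644
8       492     adam   12  A100               502
filter rows where opt == 'adam':
   params_m   opt  acc   gpu  params_m_plus_10
0       216  adam   13  H100               226
2       140  adam   68    T4               150
4       779  adam   59  H100               789
5       291  adam   40  H100               301
7       634  adam   41  V100               644
8       492  adam   12  A100               502
take 2 rows with smallest params_m:
   params_m   opt  acc   gpu  params_m_plus_10
2       140  adam   68    T4               150
0       216  adam   13  H100               226
add column params_m_times_acc = t['params_m'] * t['acc']:
   params_m   opt  acc   gpu  params_m_plus_10  params_m_times_acc
2       140  adam   68    T4               150                9520
0       216  adam   13  H100               226                2808
So sum() = 12328.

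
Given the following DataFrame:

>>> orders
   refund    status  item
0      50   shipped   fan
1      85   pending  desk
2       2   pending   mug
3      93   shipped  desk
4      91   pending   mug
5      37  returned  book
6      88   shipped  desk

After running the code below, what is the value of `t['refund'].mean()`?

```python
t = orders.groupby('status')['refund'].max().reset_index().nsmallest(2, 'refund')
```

64.0

group by status, max of refund:
status
pending     91
returned    37
shipped     93
Name: refund, dtype: int64
reset_index():
     status  refund
0   pending      91
1  returned      37
2   shipped      93
take 2 rows with smallest refund:
     status  refund
1  returned      37
0   pending      91
The mean of column 'refund' is 64.0.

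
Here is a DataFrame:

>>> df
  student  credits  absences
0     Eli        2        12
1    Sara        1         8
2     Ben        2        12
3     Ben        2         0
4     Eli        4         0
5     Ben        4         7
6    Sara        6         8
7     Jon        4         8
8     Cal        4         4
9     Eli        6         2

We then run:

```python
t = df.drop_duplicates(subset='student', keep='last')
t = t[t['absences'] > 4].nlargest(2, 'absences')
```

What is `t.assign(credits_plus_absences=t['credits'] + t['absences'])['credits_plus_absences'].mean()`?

drop duplicate student (keep=last):
  student  credits  absences
5     Ben        4         7
6    Sara        6         8
7     Jon        4         8
8     Cal        4         4
9     Eli        6         2
filter rows where absences > 4:
  student  credits  absences
5     Ben        4         7
6    Sara        6         8
7     Jon        4         8
take 2 rows with largest absences:
  student  credits  absences
6    Sara        6         8
7     Jon        4         8
add column credits_plus_absences = t['credits'] + t['absences']:
  student  credits  absences  credits_plus_absences
6    Sara        6         8                     14
7     Jon        4         8                     12
Finally, mean of column 'credits_plus_absences' = 13.0.

13.0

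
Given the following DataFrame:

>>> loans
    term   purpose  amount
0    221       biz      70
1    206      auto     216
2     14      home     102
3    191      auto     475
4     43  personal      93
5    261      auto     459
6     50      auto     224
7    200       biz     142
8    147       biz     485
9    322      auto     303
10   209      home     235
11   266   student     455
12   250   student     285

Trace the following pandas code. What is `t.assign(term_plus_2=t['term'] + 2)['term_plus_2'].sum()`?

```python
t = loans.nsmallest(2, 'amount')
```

take 2 rows with smallest amount:
   term   purpose  amount
0   221       biz      70
4    43  personal      93
add column term_plus_2 = t['term'] + 2:
   term   purpose  amount  term_plus_2
0   221       biz      70          223
4    43  personal      93           45
Taking the sum of column 'term_plus_2' gives 268.

268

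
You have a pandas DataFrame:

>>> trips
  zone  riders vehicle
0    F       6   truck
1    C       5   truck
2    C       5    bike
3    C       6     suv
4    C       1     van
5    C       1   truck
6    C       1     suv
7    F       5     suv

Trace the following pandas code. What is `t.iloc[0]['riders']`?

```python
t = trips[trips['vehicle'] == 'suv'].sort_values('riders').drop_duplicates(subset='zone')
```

filter rows where vehicle == 'suv':
  zone  riders vehicle
3    C       6     suv
6    C       1     suv
7    F       5     suv
sort by riders:
  zone  riders vehicle
6    C       1     suv
7    F       5     suv
3    C       6     suv
drop duplicate zone (keep=first):
  zone  riders vehicle
6    C       1     suv
7    F       5     suv
So iloc[0]['riders'] = 1.

1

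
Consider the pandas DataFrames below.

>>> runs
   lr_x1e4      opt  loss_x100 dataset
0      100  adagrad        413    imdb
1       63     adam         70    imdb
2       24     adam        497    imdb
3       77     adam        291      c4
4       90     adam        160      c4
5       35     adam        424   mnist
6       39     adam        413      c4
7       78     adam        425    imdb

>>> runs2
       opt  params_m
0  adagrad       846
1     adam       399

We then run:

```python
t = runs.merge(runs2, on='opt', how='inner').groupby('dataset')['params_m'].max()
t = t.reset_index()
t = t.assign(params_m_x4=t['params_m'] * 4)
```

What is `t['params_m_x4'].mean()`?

2192.0

merge on 'opt' (how='inner') → 8 rows:
   lr_x1e4      opt  loss_x100 dataset  params_m
0      100  adagrad        413    imdb       846
1       63     adam         70    imdb       399
2       24     adam        497    imdb       399
3       77     adam        291      c4       399
4       90     adam        160      c4       399
5       35     adam        424   mnist       399
6       39     adam        413      c4       399
7       78     adam        425    imdb       399
group by dataset, max of params_m:
dataset
c4       399
imdb     846
mnist    399
Name: params_m, dtype: int64
reset_index():
  dataset  params_m
0      c4       399
1    imdb       846
2   mnist       399
add column params_m_x4 = t['params_m'] * 4:
  dataset  params_m  params_m_x4
0      c4       399         1596
1    imdb       846         3384
2   mnist       399         1596
Finally, mean of column 'params_m_x4' = 2192.0.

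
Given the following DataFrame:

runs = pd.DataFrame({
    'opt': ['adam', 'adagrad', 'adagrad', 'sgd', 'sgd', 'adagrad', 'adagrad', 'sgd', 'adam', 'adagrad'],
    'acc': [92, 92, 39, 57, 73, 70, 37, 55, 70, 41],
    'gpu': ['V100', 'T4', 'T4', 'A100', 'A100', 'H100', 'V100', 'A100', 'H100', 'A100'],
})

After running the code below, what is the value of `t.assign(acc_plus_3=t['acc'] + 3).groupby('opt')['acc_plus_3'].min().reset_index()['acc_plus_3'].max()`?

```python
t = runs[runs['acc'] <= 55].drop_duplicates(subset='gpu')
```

filter rows where acc <= 55:
       opt  acc   gpu
2  adagrad   39    T4
6  adagrad   37  V100
7      sgd   55  A100
9  adagrad   41  A100
drop duplicate gpu (keep=first):
       opt  acc   gpu
2  adagrad   39    T4
6  adagrad   37  V100
7      sgd   55  A100
add column acc_plus_3 = t['acc'] + 3:
       opt  acc   gpu  acc_plus_3
2  adagrad   39    T4          42
6  adagrad   37  V100          40
7      sgd   55  A100          58
group by opt, min of acc_plus_3:
opt
adagrad    40
sgd        58
Name: acc_plus_3, dtype: int64
reset_index():
       opt  acc_plus_3
0  adagrad          40
1      sgd          58
So max() = 58.

58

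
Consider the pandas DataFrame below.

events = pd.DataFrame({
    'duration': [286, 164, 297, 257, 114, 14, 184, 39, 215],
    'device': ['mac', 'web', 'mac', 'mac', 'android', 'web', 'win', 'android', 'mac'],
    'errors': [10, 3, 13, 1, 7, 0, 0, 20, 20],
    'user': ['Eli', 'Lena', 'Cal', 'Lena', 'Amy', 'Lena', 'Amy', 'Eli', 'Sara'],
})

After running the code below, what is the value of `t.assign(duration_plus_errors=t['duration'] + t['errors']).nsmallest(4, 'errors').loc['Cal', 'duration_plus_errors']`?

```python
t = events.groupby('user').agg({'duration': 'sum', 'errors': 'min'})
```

group by user: sum(duration), min(errors):
      duration  errors
user                  
Amy        298       0
Cal        297      13
Eli        325      10
Lena       435       0
Sara       215      20
add column duration_plus_errors = t['duration'] + t['errors']:
      duration  errors  duration_plus_errors
user                                        
Amy        298       0                   298
Cal        297      13                   310
Eli        325      10                   335
Lena       435       0                   435
Sara       215      20                   235
take 4 rows with smallest errors:
      duration  errors  duration_plus_errors
user                                        
Amy        298       0                   298
Lena       435       0                   435
Eli        325      10                   335
Cal        297      13                   310

310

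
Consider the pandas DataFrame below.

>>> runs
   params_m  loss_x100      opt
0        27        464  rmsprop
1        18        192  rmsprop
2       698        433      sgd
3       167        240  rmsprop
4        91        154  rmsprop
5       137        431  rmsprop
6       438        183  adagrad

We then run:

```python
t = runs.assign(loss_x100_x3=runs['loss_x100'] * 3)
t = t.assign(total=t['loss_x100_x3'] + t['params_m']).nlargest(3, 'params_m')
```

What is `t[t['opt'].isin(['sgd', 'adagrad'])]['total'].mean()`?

add column loss_x100_x3 = runs['loss_x100'] * 3:
   params_m  loss_x100      opt  loss_x100_x3
0        27        464  rmsprop          1392
1        18        192  rmsprop           576
2       698        433      sgd          1299
3       167        240  rmsprop           720
4        91        154  rmsprop           462
5       137        431  rmsprop          1293
6       438        183  adagrad           549
add column total = t['loss_x100_x3'] + t['params_m']:
   params_m  loss_x100      opt  loss_x100_x3  total
0        27        464  rmsprop          1392   1419
1        18        192  rmsprop           576    594
2       698        433      sgd          1299   1997
3       167        240  rmsprop           720    887
4        91        154  rmsprop           462    553
5       137        431  rmsprop          1293   1430
6       438        183  adagrad           549    987
take 3 rows with largest params_m:
   params_m  loss_x100      opt  loss_x100_x3  total
2       698        433      sgd          1299   1997
6       438        183  adagrad           549    987
3       167        240  rmsprop           720    887
filter rows where opt in ['sgd', 'adagrad']:
   params_m  loss_x100      opt  loss_x100_x3  total
2       698        433      sgd          1299   1997
6       438        183  adagrad           549    987
The mean of column 'total' is 1492.0.

1492.0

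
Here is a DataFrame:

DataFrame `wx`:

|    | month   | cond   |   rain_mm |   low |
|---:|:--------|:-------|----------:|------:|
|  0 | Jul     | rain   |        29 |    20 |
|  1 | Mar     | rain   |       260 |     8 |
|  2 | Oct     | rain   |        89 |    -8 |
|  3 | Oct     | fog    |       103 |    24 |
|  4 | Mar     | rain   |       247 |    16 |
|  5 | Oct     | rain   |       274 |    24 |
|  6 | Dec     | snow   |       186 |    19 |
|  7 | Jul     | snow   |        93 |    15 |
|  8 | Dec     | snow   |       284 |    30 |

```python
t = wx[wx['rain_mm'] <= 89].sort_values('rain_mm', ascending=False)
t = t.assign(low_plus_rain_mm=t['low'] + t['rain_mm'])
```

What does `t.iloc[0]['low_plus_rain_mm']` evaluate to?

81

filter rows where rain_mm <= 89:
  month  cond  rain_mm  low
0   Jul  rain       29   20
2   Oct  rain       89   -8
sort by rain_mm descending:
  month  cond  rain_mm  low
2   Oct  rain       89   -8
0   Jul  rain       29   20
add column low_plus_rain_mm = t['low'] + t['rain_mm']:
  month  cond  rain_mm  low  low_plus_rain_mm
2   Oct  rain       89   -8                81
0   Jul  rain       29   20                49
Finally, value at position 0, column 'low_plus_rain_mm' = 81.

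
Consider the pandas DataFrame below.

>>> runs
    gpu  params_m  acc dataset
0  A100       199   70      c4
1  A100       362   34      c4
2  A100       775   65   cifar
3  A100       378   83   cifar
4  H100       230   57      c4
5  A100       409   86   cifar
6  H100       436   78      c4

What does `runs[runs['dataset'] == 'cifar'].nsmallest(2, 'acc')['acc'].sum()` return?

filter rows where dataset == 'cifar':
    gpu  params_m  acc dataset
2  A100       775   65   cifar
3  A100       378   83   cifar
5  A100       409   86   cifar
take 2 rows with smallest acc:
    gpu  params_m  acc dataset
2  A100       775   65   cifar
3  A100       378   83   cifar
The sum of column 'acc' is 148.

148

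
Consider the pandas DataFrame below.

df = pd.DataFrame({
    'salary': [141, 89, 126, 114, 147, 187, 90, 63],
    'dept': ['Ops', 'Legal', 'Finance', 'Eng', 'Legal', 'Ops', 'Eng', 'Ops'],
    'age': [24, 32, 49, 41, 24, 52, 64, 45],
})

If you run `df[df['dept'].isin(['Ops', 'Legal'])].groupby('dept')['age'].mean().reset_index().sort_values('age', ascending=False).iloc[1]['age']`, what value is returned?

28.0

filter rows where dept in ['Ops', 'Legal']:
   salary   dept  age
0     141    Ops   24
1      89  Legal   32
4     147  Legal   24
5     187    Ops   52
7      63    Ops   45
group by dept, mean of age:
dept
Legal    28.000000
Ops      40.333333
Name: age, dtype: float64
reset_index():
    dept        age
0  Legal  28.000000
1    Ops  40.333333
sort by age descending:
    dept        age
1    Ops  40.333333
0  Legal  28.000000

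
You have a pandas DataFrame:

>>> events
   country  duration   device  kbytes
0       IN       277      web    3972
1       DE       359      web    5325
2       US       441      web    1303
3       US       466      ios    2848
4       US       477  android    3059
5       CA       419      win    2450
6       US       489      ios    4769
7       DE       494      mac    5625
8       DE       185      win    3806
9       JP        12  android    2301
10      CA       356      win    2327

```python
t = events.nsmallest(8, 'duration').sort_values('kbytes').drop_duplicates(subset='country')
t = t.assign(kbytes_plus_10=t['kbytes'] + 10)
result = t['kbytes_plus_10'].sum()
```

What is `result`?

take 8 rows with smallest duration:
   country  duration   device  kbytes
9       JP        12  android    2301
8       DE       185      win    3806
0       IN       277      web    3972
10      CA       356      win    2327
1       DE       359      web    5325
5       CA       419      win    2450
2       US       441      web    1303
3       US       466      ios    2848
sort by kbytes:
   country  duration   device  kbytes
2       US       441      web    1303
9       JP        12  android    2301
10      CA       356      win    2327
5       CA       419      win    2450
3       US       466      ios    2848
8       DE       185      win    3806
0       IN       277      web    3972
1       DE       359      web    5325
drop duplicate country (keep=first):
   country  duration   device  kbytes
2       US       441      web    1303
9       JP        12  android    2301
10      CA       356      win    2327
8       DE       185      win    3806
0       IN       277      web    3972
add column kbytes_plus_10 = t['kbytes'] + 10:
   country  duration   device  kbytes  kbytes_plus_10
2       US       441      web    1303            1313
9       JP        12  android    2301            2311
10      CA       356      win    2327            2337
8       DE       185      win    3806            3816
0       IN       277      web    3972            3982
Then the sum of column 'kbytes_plus_10': 13759

13759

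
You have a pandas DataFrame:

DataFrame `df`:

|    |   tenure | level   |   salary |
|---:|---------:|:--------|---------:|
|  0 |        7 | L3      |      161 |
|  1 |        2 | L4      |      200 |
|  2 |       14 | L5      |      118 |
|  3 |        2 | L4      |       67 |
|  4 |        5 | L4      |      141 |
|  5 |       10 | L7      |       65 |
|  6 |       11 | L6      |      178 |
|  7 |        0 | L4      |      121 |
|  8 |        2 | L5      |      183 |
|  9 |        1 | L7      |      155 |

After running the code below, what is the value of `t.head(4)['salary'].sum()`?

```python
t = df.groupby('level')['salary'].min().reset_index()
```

group by level, min of salary:
level
L3    161
L4     67
L5    118
L6    178
L7     65
Name: salary, dtype: int64
reset_index():
  level  salary
0    L3     161
1    L4      67
2    L5     118
3    L6     178
4    L7      65
take first 4 rows:
  level  salary
0    L3     161
1    L4      67
2    L5     118
3    L6     178
So sum() = 524.

524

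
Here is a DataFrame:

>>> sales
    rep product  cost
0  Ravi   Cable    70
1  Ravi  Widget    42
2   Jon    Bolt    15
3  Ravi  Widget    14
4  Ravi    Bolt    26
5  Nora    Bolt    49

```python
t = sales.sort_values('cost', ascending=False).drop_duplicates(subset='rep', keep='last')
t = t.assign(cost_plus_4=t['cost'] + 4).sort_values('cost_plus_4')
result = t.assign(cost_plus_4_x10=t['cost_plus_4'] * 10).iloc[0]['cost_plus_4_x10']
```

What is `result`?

180

sort by cost descending:
    rep product  cost
0  Ravi   Cable    70
5  Nora    Bolt    49
1  Ravi  Widget    42
4  Ravi    Bolt    26
2   Jon    Bolt    15
3  Ravi  Widget    14
drop duplicate rep (keep=last):
    rep product  cost
5  Nora    Bolt    49
2   Jon    Bolt    15
3  Ravi  Widget    14
add column cost_plus_4 = t['cost'] + 4:
    rep product  cost  cost_plus_4
5  Nora    Bolt    49           53
2   Jon    Bolt    15           19
3  Ravi  Widget    14           18
sort by cost_plus_4:
    rep product  cost  cost_plus_4
3  Ravi  Widget    14           18
2   Jon    Bolt    15           19
5  Nora    Bolt    49           53
add column cost_plus_4_x10 = t['cost_plus_4'] * 10:
    rep product  cost  cost_plus_4  cost_plus_4_x10
3  Ravi  Widget    14           18              180
2   Jon    Bolt    15           19              190
5  Nora    Bolt    49           53              530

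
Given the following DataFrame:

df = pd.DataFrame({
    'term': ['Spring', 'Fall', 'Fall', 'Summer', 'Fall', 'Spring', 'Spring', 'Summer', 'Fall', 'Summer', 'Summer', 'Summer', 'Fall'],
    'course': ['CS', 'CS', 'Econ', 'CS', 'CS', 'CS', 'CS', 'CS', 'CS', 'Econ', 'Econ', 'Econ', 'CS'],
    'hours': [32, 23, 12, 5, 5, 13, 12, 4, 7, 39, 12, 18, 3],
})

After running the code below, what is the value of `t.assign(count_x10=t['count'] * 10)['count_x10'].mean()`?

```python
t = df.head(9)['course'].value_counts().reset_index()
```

take first 9 rows:
     term course  hours
0  Spring     CS     32
1    Fall     CS     23
2    Fall   Econ     12
3  Summer     CS      5
4    Fall     CS      5
5  Spring     CS     13
6  Spring     CS     12
7  Summer     CS      4
8    Fall     CS      7
value_counts of course:
course
CS      8
Econ    1
Name: count, dtype: int64
reset_index():
  course  count
0     CS      8
1   Econ      1
add column count_x10 = t['count'] * 10:
  course  count  count_x10
0     CS      8         80
1   Econ      1         10
The mean of column 'count_x10' is 45.0.

45.0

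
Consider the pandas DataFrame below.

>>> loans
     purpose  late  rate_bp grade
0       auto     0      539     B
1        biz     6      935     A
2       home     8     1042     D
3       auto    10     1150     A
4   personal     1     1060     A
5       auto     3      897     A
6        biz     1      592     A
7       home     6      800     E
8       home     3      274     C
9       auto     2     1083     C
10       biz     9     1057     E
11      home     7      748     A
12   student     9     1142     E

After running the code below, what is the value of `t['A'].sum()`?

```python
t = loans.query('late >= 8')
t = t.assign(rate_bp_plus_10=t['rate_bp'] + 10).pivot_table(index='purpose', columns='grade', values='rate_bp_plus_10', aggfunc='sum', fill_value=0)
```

filter rows where late >= 8:
    purpose  late  rate_bp grade
2      home     8     1042     D
3      auto    10     1150     A
10      biz     9     1057     E
12  student     9     1142     E
add column rate_bp_plus_10 = t['rate_bp'] + 10:
    purpose  late  rate_bp grade  rate_bp_plus_10
2      home     8     1042     D             1052
3      auto    10     1150     A             1160
10      biz     9     1057     E             1067
12  student     9     1142     E             1152
pivot: rows=purpose, cols=grade, sum(rate_bp_plus_10):
grade       A     D     E
purpose                  
auto     1160     0     0
biz         0     0  1067
home        0  1052     0
student     0     0  1152
Then the sum of column 'A': 1160

1160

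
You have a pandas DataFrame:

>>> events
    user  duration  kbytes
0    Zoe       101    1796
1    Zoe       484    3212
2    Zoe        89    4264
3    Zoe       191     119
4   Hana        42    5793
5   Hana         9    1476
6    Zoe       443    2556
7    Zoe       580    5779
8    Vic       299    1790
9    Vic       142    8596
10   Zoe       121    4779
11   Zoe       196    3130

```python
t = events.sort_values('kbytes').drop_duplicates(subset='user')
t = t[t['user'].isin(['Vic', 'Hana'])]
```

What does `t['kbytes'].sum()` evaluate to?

3266

sort by kbytes:
    user  duration  kbytes
3    Zoe       191     119
5   Hana         9    1476
8    Vic       299    1790
0    Zoe       101    1796
6    Zoe       443    2556
11   Zoe       196    3130
1    Zoe       484    3212
2    Zoe        89    4264
10   Zoe       121    4779
7    Zoe       580    5779
4   Hana        42    5793
9    Vic       142    8596
drop duplicate user (keep=first):
   user  duration  kbytes
3   Zoe       191     119
5  Hana         9    1476
8   Vic       299    1790
filter rows where user in ['Vic', 'Hana']:
   user  duration  kbytes
5  Hana         9    1476
8   Vic       299    1790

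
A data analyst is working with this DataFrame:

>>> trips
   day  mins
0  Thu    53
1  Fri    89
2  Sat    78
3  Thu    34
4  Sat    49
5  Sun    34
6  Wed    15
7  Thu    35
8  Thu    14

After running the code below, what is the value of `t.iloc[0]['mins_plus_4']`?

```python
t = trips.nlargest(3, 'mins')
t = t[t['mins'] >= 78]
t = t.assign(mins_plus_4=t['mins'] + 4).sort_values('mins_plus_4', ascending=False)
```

93

take 3 rows with largest mins:
   day  mins
1  Fri    89
2  Sat    78
0  Thu    53
filter rows where mins >= 78:
   day  mins
1  Fri    89
2  Sat    78
add column mins_plus_4 = t['mins'] + 4:
   day  mins  mins_plus_4
1  Fri    89           93
2  Sat    78           82
sort by mins_plus_4 descending:
   day  mins  mins_plus_4
1  Fri    89           93
2  Sat    78           82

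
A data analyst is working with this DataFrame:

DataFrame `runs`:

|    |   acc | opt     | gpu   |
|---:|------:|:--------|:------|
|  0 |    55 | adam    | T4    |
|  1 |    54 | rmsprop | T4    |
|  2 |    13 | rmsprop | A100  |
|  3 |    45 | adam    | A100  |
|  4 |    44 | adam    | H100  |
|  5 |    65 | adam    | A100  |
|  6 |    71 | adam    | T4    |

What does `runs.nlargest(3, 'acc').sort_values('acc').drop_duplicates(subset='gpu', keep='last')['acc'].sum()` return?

take 3 rows with largest acc:
   acc   opt   gpu
6   71  adam    T4
5   65  adam  A100
0   55  adam    T4
sort by acc:
   acc   opt   gpu
0   55  adam    T4
5   65  adam  A100
6   71  adam    T4
drop duplicate gpu (keep=last):
   acc   opt   gpu
5   65  adam  A100
6   71  adam    T4

136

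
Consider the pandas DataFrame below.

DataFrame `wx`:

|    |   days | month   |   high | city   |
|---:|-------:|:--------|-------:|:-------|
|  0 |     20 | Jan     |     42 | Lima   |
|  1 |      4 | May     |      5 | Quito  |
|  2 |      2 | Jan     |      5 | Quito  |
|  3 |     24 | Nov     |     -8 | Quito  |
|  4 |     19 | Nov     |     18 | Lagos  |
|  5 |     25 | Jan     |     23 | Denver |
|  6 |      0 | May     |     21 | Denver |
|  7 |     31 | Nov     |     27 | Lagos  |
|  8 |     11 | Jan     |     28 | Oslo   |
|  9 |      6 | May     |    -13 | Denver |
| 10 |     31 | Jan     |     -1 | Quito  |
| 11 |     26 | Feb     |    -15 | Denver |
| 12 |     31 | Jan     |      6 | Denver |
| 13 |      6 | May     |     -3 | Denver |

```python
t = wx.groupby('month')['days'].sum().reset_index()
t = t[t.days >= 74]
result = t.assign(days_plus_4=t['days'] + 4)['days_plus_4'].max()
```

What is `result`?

124

group by month, sum of days:
month
Feb     26
Jan    120
May     16
Nov     74
Name: days, dtype: int64
reset_index():
  month  days
0   Feb    26
1   Jan   120
2   May    16
3   Nov    74
filter rows where days >= 74:
  month  days
1   Jan   120
3   Nov    74
add column days_plus_4 = t['days'] + 4:
  month  days  days_plus_4
1   Jan   120          124
3   Nov    74           78
Then the max of column 'days_plus_4': 124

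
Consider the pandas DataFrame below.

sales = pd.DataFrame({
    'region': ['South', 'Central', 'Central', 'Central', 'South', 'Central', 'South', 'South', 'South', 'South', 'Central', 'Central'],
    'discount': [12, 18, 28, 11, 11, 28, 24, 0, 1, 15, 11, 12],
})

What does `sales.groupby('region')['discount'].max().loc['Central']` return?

group by region, max of discount:
region
Central    28
South      24
Name: discount, dtype: int64

28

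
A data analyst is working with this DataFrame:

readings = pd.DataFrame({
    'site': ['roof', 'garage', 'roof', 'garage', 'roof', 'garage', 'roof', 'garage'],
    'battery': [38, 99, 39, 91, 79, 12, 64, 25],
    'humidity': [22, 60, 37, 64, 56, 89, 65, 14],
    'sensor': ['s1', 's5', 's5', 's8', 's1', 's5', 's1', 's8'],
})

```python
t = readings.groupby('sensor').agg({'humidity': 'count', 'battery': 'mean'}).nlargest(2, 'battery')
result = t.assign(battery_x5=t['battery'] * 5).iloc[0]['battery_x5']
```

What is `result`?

301.666666667

group by sensor: count(humidity), mean(battery):
        humidity    battery
sensor                     
s1             3  60.333333
s5             3  50.000000
s8             2  58.000000
take 2 rows with largest battery:
        humidity    battery
sensor                     
s1             3  60.333333
s8             2  58.000000
add column battery_x5 = t['battery'] * 5:
        humidity    battery  battery_x5
sensor                                 
s1             3  60.333333  301.666667
s8             2  58.000000  290.000000
The value at position 0, column 'battery_x5' is 301.666666667.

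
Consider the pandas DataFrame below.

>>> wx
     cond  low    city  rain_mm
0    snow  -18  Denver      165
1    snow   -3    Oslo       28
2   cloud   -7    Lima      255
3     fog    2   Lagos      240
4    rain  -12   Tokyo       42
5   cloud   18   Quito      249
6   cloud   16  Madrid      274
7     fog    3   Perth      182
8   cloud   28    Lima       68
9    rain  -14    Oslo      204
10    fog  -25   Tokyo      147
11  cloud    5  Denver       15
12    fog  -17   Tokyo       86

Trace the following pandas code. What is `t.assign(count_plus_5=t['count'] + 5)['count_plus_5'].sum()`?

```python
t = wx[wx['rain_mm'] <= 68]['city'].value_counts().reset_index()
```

filter rows where rain_mm <= 68:
     cond  low    city  rain_mm
1    snow   -3    Oslo       28
4    rain  -12   Tokyo       42
8   cloud   28    Lima       68
11  cloud    5  Denver       15
value_counts of city:
city
Oslo      1
Tokyo     1
Lima      1
Denver    1
Name: count, dtype: int64
reset_index():
     city  count
0    Oslo      1
1   Tokyo      1
2    Lima      1
3  Denver      1
add column count_plus_5 = t['count'] + 5:
     city  count  count_plus_5
0    Oslo      1             6
1   Tokyo      1             6
2    Lima      1             6
3  Denver      1             6
The sum of column 'count_plus_5' is 24.

24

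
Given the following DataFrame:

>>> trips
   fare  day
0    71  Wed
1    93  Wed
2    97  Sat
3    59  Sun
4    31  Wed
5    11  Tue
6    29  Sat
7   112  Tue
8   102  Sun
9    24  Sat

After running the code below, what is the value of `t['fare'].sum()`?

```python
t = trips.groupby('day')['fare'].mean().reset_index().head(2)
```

group by day, mean of fare:
day
Sat    50.0
Sun    80.5
Tue    61.5
Wed    65.0
Name: fare, dtype: float64
reset_index():
   day  fare
0  Sat  50.0
1  Sun  80.5
2  Tue  61.5
3  Wed  65.0
take first 2 rows:
   day  fare
0  Sat  50.0
1  Sun  80.5
Hence 130.5.

130.5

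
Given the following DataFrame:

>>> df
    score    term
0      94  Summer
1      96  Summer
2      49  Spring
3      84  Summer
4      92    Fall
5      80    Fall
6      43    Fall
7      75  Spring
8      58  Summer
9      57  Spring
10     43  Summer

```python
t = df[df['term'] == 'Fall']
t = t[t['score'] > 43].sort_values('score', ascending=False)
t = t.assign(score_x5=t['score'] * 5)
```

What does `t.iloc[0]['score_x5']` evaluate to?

filter rows where term == 'Fall':
   score  term
4     92  Fall
5     80  Fall
6     43  Fall
filter rows where score > 43:
   score  term
4     92  Fall
5     80  Fall
sort by score descending:
   score  term
4     92  Fall
5     80  Fall
add column score_x5 = t['score'] * 5:
   score  term  score_x5
4     92  Fall       460
5     80  Fall       400
Finally, value at position 0, column 'score_x5' = 460.

460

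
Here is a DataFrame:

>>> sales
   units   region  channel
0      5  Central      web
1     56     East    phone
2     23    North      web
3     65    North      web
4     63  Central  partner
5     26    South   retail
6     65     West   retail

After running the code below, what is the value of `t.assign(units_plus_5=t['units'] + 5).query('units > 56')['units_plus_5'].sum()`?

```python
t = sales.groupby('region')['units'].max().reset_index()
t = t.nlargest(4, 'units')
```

208

group by region, max of units:
region
Central    63
East       56
North      65
South      26
West       65
Name: units, dtype: int64
reset_index():
    region  units
0  Central     63
1     East     56
2    North     65
3    South     26
4     West     65
take 4 rows with largest units:
    region  units
2    North     65
4     West     65
0  Central     63
1     East     56
add column units_plus_5 = t['units'] + 5:
    region  units  units_plus_5
2    North     65            70
4     West     65            70
0  Central     63            68
1     East     56            61
filter rows where units > 56:
    region  units  units_plus_5
2    North     65            70
4     West     65            70
0  Central     63            68
So sum() = 208.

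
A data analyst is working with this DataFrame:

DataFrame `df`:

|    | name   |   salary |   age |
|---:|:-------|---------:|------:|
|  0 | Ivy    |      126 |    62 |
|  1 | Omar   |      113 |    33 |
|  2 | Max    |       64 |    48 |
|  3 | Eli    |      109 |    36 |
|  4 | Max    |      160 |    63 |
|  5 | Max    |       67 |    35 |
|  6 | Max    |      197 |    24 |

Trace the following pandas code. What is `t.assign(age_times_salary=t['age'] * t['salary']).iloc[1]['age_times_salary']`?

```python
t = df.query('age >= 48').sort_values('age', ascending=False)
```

7812

filter rows where age >= 48:
  name  salary  age
0  Ivy     126   62
2  Max      64   48
4  Max     160   63
sort by age descending:
  name  salary  age
4  Max     160   63
0  Ivy     126   62
2  Max      64   48
add column age_times_salary = t['age'] * t['salary']:
  name  salary  age  age_times_salary
4  Max     160   63             10080
0  Ivy     126   62              7812
2  Max      64   48              3072
Then the value at position 1, column 'age_times_salary': 7812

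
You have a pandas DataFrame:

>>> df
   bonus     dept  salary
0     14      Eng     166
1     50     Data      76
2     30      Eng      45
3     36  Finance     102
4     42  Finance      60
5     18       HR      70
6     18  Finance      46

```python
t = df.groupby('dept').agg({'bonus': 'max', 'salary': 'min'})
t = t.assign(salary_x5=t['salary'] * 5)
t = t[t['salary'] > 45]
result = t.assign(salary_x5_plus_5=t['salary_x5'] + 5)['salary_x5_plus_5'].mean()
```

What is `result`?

325.0

group by dept: max(bonus), min(salary):
         bonus  salary
dept                  
Data        50      76
Eng         30      45
Finance     42      46
HR          18      70
add column salary_x5 = t['salary'] * 5:
         bonus  salary  salary_x5
dept                             
Data        50      76        380
Eng         30      45        225
Finance     42      46        230
HR          18      70        350
filter rows where salary > 45:
         bonus  salary  salary_x5
dept                             
Data        50      76        380
Finance     42      46        230
HR          18      70        350
add column salary_x5_plus_5 = t['salary_x5'] + 5:
         bonus  salary  salary_x5  salary_x5_plus_5
dept                                               
Data        50      76        380               385
Finance     42      46        230               235
HR          18      70        350               355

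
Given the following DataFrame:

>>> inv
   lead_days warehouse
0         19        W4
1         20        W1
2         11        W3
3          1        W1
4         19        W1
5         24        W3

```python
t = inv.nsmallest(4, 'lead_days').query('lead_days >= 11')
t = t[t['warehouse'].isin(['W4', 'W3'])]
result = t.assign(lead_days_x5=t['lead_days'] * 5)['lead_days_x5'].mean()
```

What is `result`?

75.0

take 4 rows with smallest lead_days:
   lead_days warehouse
3          1        W1
2         11        W3
0         19        W4
4         19        W1
filter rows where lead_days >= 11:
   lead_days warehouse
2         11        W3
0         19        W4
4         19        W1
filter rows where warehouse in ['W4', 'W3']:
   lead_days warehouse
2         11        W3
0         19        W4
add column lead_days_x5 = t['lead_days'] * 5:
   lead_days warehouse  lead_days_x5
2         11        W3            55
0         19        W4            95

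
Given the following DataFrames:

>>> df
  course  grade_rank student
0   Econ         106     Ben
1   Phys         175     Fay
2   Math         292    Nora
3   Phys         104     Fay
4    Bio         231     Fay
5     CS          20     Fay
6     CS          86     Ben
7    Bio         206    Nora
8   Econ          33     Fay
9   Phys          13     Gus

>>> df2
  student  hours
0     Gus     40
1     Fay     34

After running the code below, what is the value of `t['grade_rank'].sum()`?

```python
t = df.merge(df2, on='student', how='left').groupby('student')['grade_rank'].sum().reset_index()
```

1266

merge on 'student' (how='left') → 10 rows:
  course  grade_rank student  hours
0   Econ         106     Ben    NaN
1   Phys         175     Fay   34.0
2   Math         292    Nora    NaN
3   Phys         104     Fay   34.0
4    Bio         231     Fay   34.0
5     CS          20     Fay   34.0
6     CS          86     Ben    NaN
7    Bio         206    Nora    NaN
8   Econ          33     Fay   34.0
9   Phys          13     Gus   40.0
group by student, sum of grade_rank:
student
Ben     192
Fay     563
Gus      13
Nora    498
Name: grade_rank, dtype: int64
reset_index():
  student  grade_rank
0     Ben         192
1     Fay         563
2     Gus          13
3    Nora         498
Finally, sum of column 'grade_rank' = 1266.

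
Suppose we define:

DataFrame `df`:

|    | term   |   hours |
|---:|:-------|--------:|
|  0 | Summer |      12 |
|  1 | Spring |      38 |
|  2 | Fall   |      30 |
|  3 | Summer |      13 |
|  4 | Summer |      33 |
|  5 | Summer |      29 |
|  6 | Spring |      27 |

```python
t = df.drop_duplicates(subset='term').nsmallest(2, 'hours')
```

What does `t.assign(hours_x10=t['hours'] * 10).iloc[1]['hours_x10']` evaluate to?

drop duplicate term (keep=first):
     term  hours
0  Summer     12
1  Spring     38
2    Fall     30
take 2 rows with smallest hours:
     term  hours
0  Summer     12
2    Fall     30
add column hours_x10 = t['hours'] * 10:
     term  hours  hours_x10
0  Summer     12        120
2    Fall     30        300

300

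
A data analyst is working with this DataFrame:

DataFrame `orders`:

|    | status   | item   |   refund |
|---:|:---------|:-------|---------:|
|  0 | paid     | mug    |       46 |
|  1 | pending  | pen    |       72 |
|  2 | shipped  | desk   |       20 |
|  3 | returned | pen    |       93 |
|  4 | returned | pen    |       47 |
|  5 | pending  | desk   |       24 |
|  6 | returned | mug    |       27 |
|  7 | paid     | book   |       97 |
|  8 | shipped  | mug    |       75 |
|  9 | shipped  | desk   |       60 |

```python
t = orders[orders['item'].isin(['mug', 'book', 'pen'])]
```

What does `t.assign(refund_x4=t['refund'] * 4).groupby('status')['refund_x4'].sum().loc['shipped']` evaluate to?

filter rows where item in ['mug', 'book', 'pen']:
     status  item  refund
0      paid   mug      46
1   pending   pen      72
3  returned   pen      93
4  returned   pen      47
6  returned   mug      27
7      paid  book      97
8   shipped   mug      75
add column refund_x4 = t['refund'] * 4:
     status  item  refund  refund_x4
0      paid   mug      46        184
1   pending   pen      72        288
3  returned   pen      93        372
4  returned   pen      47        188
6  returned   mug      27        108
7      paid  book      97        388
8   shipped   mug      75        300
group by status, sum of refund_x4:
status
paid        572
pending     288
returned    668
shipped     300
Name: refund_x4, dtype: int64

300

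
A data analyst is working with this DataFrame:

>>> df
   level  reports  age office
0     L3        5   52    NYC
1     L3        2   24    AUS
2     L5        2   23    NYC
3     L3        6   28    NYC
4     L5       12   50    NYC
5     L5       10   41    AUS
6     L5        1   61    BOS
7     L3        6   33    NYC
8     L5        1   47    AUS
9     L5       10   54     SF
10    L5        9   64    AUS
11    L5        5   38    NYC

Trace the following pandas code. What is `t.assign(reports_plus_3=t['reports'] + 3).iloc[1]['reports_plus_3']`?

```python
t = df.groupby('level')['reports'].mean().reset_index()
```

group by level, mean of reports:
level
L3    4.75
L5    6.25
Name: reports, dtype: float64
reset_index():
  level  reports
0    L3     4.75
1    L5     6.25
add column reports_plus_3 = t['reports'] + 3:
  level  reports  reports_plus_3
0    L3     4.75            7.75
1    L5     6.25            9.25
So iloc[1]['reports_plus_3'] = 9.25.

9.25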